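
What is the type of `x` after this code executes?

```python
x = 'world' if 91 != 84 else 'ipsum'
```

Both branches of conditional are str

str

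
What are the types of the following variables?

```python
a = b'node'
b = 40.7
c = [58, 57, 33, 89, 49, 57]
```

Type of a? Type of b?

a is assigned a bytes literal (b'...' prefix); b is assigned a number with a decimal point, so it is a float

bytes, float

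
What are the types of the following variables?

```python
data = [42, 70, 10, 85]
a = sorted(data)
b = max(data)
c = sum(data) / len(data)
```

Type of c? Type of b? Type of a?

int / int = float; max of ints returns int; sorted() returns list

float, int, list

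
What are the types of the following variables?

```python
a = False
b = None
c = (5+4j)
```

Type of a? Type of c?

a is assigned the constant False, which has type bool; c is assigned (5+4j), an int plus an imaginary literal (j suffix), which evaluates to complex

bool, complex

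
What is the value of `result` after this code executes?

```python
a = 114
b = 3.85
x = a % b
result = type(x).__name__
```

a is int; b is float; x is float; result = 'float'

'float'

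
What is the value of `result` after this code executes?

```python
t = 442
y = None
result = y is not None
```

t = 442; y = None; result = False

False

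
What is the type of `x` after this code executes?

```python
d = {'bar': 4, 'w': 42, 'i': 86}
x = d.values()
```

.values() returns dict_values view

dict_values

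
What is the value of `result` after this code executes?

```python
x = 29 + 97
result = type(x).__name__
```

x is int; result = 'int'

'int'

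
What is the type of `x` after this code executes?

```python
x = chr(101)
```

chr() returns str (single char)

str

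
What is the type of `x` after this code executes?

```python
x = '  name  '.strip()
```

str.strip() returns str

str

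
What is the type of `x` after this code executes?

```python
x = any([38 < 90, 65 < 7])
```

any() returns bool

bool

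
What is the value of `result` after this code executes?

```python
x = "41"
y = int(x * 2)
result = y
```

x = '41'; y = 4141; result = 4141

4141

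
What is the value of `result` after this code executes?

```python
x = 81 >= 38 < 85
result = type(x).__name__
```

x is bool; result = 'bool'

'bool'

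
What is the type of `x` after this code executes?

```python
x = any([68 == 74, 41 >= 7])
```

any() returns bool

bool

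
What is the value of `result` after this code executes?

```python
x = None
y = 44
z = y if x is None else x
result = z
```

x = None; y = 44; z = 44; result = 44

44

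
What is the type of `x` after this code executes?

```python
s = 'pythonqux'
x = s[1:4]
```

Slicing a str returns str

str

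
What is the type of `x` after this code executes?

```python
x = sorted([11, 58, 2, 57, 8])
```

sorted() always returns list

list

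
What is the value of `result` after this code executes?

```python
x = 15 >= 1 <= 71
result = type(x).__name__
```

x is bool; result = 'bool'

'bool'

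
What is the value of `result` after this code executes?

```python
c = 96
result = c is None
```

c = 96; result = False

False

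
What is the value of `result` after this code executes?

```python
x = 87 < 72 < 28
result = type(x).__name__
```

x is bool; result = 'bool'

'bool'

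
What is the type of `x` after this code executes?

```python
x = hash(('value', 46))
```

hash() returns int

int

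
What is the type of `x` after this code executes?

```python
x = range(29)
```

range() returns a range object

range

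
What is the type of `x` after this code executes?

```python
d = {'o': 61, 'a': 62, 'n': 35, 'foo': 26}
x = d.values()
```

.values() returns dict_values view

dict_values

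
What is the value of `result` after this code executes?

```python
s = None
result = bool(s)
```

s = None; result = False

False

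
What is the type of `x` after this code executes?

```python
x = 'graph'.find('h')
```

str.find() returns int index

int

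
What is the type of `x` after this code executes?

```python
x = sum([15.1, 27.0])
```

sum() of floats returns float

float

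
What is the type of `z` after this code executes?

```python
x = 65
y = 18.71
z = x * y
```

int * float = float

float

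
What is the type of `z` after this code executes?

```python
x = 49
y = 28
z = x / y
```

int / int = float

float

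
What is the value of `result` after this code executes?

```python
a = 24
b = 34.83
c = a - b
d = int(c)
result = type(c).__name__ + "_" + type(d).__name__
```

a is int; b is float; c is float; d is int; result = 'float_int'

'float_int'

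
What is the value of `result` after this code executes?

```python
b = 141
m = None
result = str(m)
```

b = 141; m = None; result = 'None'

'None'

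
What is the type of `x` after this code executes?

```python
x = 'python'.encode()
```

str.encode() returns bytes

bytes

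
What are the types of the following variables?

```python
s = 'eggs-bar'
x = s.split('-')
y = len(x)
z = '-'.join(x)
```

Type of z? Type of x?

str.join() returns str; str.split() returns list

str, list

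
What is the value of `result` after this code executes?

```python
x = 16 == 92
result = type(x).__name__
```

x is bool; result = 'bool'

'bool'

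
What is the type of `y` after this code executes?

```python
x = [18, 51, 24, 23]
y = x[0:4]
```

Slicing a list returns a list

list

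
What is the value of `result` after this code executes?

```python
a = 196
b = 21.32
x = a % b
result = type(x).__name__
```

a is int; b is float; x is float; result = 'float'

'float'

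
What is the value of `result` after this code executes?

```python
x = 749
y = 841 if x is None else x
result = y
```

x = 749; y = 749; result = 749

749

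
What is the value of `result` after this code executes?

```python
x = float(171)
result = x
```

x = 171.0; result = 171.0

171.0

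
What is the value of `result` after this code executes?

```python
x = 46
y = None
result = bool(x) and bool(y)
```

x = 46; y = None; result = False

False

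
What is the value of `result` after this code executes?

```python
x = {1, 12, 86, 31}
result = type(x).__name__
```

x is set; result = 'set'

'set'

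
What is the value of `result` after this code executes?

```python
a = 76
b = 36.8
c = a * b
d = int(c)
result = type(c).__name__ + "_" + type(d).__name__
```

a is int; b is float; c is float; d is int; result = 'float_int'

'float_int'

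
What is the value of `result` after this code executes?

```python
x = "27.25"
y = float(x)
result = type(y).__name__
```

x is str; y is float; result = 'float'

'float'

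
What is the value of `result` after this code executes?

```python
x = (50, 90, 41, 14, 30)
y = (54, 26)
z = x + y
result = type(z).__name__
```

x is tuple; y is tuple; z is tuple; result = 'tuple'

'tuple'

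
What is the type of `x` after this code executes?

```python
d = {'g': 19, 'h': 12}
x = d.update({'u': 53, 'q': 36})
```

dict.update() returns None

NoneType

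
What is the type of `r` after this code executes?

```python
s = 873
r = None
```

None has type NoneType

NoneType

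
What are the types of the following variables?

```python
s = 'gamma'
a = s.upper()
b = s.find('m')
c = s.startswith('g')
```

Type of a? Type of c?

upper() returns str; startswith() returns bool

str, bool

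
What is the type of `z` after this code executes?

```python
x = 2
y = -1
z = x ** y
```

int ** negative = float

float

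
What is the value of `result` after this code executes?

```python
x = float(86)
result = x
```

x = 86.0; result = 86.0

86.0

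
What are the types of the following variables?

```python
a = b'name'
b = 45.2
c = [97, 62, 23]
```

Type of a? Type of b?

a is assigned a bytes literal (b'...' prefix); b is assigned a number with a decimal point, so it is a float

bytes, float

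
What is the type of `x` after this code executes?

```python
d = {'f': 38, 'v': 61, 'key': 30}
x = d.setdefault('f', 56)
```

dict.setdefault() returns the (existing or default) value

int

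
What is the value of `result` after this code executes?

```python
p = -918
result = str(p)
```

p = -918; result = '-918'

'-918'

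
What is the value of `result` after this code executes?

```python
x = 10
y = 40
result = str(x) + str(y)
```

x = 10; y = 40; result = '1040'

'1040'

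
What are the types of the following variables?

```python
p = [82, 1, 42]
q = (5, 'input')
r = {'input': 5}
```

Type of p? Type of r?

p is assigned a list literal (square brackets); r is assigned a dict literal ({key: value})

list, dict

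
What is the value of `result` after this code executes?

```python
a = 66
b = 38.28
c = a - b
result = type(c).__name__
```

a is int; b is float; c is float; result = 'float'

'float'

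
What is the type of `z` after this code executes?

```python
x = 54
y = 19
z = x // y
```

int // int = int

int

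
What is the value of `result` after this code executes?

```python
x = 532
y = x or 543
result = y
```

x = 532; y = 532; result = 532

532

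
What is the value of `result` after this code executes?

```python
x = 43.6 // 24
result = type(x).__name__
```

x is float; result = 'float'

'float'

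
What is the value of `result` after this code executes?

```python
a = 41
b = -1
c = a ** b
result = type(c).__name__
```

a is int; b is int; c is float; result = 'float'

'float'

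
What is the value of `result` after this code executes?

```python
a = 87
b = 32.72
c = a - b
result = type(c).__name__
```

a is int; b is float; c is float; result = 'float'

'float'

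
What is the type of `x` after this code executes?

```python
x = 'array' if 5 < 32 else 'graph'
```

Both branches of conditional are str

str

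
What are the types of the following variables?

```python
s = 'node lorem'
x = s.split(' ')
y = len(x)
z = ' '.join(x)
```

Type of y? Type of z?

len() returns int; str.join() returns str

int, str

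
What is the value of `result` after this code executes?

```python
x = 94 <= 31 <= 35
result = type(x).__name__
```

x is bool; result = 'bool'

'bool'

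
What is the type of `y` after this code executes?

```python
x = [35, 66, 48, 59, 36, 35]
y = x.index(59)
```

list.index() returns int

int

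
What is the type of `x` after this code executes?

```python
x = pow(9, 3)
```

pow(int, int) returns int

int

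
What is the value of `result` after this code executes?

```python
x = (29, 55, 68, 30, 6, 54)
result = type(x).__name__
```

x is tuple; result = 'tuple'

'tuple'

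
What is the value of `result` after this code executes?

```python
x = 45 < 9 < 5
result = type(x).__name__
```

x is bool; result = 'bool'

'bool'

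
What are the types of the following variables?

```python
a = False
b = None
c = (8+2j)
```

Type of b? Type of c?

b is assigned None, whose type is NoneType; c is assigned (8+2j), an int plus an imaginary literal (j suffix), which evaluates to complex

NoneType, complex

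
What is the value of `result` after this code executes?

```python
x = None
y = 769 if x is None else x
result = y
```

x = None; y = 769; result = 769

769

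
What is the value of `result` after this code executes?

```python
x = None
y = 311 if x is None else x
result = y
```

x = None; y = 311; result = 311

311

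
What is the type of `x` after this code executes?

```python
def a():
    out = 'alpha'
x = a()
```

Function without return returns None

NoneType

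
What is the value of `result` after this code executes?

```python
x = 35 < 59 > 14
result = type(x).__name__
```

x is bool; result = 'bool'

'bool'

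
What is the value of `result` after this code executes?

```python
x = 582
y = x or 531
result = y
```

x = 582; y = 582; result = 582

582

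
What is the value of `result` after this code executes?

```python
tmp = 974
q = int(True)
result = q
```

tmp = 974; q = 1; result = 1

1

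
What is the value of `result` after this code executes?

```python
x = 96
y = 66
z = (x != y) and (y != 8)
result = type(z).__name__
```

x is int; y is int; z is bool; result = 'bool'

'bool'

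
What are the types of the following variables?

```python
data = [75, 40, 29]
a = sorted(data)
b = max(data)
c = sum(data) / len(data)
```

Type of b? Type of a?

max of ints returns int; sorted() returns list

int, list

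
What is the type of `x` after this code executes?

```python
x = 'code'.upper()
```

str.upper() returns str

str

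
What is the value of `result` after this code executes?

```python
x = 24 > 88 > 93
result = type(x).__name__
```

x is bool; result = 'bool'

'bool'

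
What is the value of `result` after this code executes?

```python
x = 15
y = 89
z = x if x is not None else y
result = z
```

x = 15; y = 89; z = 15; result = 15

15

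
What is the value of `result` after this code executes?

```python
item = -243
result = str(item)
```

item = -243; result = '-243'

'-243'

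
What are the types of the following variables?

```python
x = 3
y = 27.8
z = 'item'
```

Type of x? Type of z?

x is assigned a bare integer (no decimal point), so it is an int; z is assigned a quoted string literal, so it is a str

int, str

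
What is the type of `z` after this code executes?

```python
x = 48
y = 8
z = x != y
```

Comparison returns bool

bool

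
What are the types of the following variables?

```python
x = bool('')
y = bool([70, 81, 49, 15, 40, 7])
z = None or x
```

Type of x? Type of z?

bool() returns bool; None or bool returns the bool

bool, bool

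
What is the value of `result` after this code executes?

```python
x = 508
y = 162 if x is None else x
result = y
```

x = 508; y = 508; result = 508

508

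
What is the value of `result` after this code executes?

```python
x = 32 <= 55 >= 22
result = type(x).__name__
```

x is bool; result = 'bool'

'bool'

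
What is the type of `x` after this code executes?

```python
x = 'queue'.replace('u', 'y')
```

str.replace() returns str

str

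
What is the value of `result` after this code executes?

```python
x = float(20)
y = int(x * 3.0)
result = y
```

x = 20.0; y = 60; result = 60

60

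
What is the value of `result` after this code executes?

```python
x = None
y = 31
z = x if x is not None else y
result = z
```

x = None; y = 31; z = 31; result = 31

31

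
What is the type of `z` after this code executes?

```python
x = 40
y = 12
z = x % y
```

int % int = int

int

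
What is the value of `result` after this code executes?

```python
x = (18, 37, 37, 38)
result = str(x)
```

x = (18, 37, 37, 38); result = '(18, 37, 37, 38)'

'(18, 37, 37, 38)'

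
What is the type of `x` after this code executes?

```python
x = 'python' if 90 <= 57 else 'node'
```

Both branches of conditional are str

str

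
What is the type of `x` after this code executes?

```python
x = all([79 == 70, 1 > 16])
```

all() returns bool

bool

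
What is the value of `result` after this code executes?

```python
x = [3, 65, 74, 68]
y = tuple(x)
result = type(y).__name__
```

x is list; y is tuple; result = 'tuple'

'tuple'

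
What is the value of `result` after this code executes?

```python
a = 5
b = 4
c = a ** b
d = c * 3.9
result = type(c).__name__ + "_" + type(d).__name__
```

a is int; b is int; c is int; d is float; result = 'int_float'

'int_float'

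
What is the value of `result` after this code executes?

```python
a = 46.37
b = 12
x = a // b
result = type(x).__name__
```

a is float; b is int; x is float; result = 'float'

'float'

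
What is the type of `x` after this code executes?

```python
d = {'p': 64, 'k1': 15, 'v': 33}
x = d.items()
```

dict.items() returns dict_items view

dict_items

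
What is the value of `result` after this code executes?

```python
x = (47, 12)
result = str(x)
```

x = (47, 12); result = '(47, 12)'

'(47, 12)'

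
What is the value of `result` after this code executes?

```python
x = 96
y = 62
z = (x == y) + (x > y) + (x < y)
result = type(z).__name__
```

x is int; y is int; z is int; result = 'int'

'int'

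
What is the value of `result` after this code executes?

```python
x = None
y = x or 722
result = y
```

x = None; y = 722; result = 722

722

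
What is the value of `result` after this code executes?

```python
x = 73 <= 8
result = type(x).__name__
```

x is bool; result = 'bool'

'bool'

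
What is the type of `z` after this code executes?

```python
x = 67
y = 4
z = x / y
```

int / int = float

float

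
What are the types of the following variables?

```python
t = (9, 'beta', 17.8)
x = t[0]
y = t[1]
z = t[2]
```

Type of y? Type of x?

tuple[1] is str; tuple[0] is int

str, int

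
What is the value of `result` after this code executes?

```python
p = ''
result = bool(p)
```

p = ''; result = False

False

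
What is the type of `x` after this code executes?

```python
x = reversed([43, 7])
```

reversed() on a list returns list_reverseiterator

list_reverseiterator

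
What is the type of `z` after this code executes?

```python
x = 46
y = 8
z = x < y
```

Comparison returns bool

bool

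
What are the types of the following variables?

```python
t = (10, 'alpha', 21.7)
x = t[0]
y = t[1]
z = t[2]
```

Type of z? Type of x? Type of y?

tuple[2] is float; tuple[0] is int; tuple[1] is str

float, int, str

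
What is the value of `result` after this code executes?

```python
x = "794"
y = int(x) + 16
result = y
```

x = '794'; y = 810; result = 810

810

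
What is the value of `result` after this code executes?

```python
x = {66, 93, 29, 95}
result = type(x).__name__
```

x is set; result = 'set'

'set'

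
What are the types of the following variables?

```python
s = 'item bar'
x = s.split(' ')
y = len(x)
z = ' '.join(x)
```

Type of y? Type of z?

len() returns int; str.join() returns str

int, str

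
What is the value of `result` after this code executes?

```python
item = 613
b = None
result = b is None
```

item = 613; b = None; result = True

True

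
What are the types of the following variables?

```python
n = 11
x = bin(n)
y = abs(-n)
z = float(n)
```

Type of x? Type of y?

bin() returns str; abs() of int returns int

str, int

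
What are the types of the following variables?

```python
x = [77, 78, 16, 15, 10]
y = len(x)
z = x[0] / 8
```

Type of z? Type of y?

int / int = float; len() returns int

float, int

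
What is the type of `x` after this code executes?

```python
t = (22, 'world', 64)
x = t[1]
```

Index 1 of tuple is a str literal

str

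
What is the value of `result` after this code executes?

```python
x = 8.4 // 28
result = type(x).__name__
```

x is float; result = 'float'

'float'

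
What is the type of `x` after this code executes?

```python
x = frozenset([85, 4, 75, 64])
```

frozenset() returns frozenset

frozenset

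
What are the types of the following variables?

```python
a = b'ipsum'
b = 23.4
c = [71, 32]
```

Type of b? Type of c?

b is assigned a number with a decimal point, so it is a float; c is assigned a list literal (square brackets)

float, list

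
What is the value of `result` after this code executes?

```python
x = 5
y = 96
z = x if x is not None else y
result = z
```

x = 5; y = 96; z = 5; result = 5

5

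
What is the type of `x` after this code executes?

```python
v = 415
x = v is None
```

'is' comparison returns bool

bool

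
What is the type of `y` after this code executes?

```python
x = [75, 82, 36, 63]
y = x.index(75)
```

list.index() returns int

int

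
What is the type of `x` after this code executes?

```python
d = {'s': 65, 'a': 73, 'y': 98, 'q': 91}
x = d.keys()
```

.keys() returns dict_keys view

dict_keys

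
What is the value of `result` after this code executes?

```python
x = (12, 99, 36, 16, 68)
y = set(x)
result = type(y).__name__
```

x is tuple; y is set; result = 'set'

'set'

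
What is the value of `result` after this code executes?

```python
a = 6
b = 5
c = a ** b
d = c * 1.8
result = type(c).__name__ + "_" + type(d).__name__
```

a is int; b is int; c is int; d is float; result = 'int_float'

'int_float'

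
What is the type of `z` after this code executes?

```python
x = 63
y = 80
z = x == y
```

Comparison returns bool

bool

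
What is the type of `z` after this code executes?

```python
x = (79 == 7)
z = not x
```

'not' returns bool

bool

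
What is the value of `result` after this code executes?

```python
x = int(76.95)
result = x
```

x = 76; result = 76

76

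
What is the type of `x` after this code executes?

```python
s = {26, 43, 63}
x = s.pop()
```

Popping from set[int] returns int

int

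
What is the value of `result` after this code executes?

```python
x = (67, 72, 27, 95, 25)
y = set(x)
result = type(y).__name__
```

x is tuple; y is set; result = 'set'

'set'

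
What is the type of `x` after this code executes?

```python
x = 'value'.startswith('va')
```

str.startswith() returns bool

bool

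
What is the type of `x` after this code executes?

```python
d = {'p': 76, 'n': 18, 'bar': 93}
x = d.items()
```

dict.items() returns dict_items view

dict_items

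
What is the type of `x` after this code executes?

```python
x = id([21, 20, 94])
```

id() returns int

int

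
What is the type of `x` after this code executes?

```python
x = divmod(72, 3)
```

divmod() returns tuple of (quotient, remainder)

tuple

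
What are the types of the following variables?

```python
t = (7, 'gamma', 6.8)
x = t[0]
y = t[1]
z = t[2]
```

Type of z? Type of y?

tuple[2] is float; tuple[1] is str

float, str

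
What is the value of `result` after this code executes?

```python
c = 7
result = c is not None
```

c = 7; result = True

True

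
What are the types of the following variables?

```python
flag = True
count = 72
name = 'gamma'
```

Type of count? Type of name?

count is assigned a bare integer (no decimal point), so it is an int; name is assigned a quoted string literal, so it is a str

int, str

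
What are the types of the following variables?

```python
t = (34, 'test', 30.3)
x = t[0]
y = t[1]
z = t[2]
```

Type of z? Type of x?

tuple[2] is float; tuple[0] is int

float, int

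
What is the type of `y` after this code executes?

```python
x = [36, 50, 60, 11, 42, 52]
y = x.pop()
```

list.pop() returns the popped element

int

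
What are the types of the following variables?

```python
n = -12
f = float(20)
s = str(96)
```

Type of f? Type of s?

f is assigned the result of calling float(), which returns a float; s is assigned the result of calling str(), which returns a str

float, str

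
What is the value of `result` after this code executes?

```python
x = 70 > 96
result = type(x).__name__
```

x is bool; result = 'bool'

'bool'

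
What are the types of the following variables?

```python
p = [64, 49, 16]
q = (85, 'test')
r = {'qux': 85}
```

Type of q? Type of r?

q is assigned a tuple (parenthesized, comma-separated values); r is assigned a dict literal ({key: value})

tuple, dict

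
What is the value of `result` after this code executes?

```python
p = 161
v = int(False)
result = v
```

p = 161; v = 0; result = 0

0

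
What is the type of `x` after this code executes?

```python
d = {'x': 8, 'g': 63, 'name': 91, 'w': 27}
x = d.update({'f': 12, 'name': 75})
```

dict.update() returns None

NoneType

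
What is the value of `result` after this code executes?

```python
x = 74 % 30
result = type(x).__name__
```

x is int; result = 'int'

'int'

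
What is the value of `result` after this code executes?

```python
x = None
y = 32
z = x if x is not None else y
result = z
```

x = None; y = 32; z = 32; result = 32

32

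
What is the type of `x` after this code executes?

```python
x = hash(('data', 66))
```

hash() returns int

int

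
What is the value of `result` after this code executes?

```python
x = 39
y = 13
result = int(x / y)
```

x = 39; y = 13; result = 3

3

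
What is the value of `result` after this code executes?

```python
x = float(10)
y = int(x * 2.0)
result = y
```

x = 10.0; y = 20; result = 20

20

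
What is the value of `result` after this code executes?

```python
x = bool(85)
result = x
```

x = True; result = True

True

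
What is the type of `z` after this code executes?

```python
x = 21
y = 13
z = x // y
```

int // int = int

int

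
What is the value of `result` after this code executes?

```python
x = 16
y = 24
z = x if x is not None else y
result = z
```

x = 16; y = 24; z = 16; result = 16

16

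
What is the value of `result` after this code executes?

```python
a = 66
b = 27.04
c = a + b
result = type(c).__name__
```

a is int; b is float; c is float; result = 'float'

'float'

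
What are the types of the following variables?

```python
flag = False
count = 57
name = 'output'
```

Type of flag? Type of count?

flag is assigned the constant False, which has type bool; count is assigned a bare integer (no decimal point), so it is an int

bool, int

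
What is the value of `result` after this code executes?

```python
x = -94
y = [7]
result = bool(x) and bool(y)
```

x = -94; y = [7]; result = True

True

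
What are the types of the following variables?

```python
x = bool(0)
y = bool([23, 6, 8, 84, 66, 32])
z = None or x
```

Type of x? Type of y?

bool() returns bool; bool() returns bool

bool, bool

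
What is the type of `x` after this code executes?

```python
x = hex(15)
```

hex() returns str representation

str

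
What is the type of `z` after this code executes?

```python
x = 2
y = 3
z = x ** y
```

positive int ** positive int = int

int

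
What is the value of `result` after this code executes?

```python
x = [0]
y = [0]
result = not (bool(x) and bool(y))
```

x = [0]; y = [0]; result = False

False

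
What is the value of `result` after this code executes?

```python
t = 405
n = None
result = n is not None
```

t = 405; n = None; result = False

False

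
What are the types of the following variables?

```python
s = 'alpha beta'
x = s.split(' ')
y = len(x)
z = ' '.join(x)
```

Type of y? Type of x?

len() returns int; str.split() returns list

int, list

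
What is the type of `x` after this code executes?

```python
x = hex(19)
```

hex() returns str representation

str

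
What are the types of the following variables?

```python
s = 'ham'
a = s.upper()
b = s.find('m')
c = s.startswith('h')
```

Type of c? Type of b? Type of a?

startswith() returns bool; find() returns int; upper() returns str

bool, int, str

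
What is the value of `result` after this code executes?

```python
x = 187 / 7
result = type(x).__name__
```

x is float; result = 'float'

'float'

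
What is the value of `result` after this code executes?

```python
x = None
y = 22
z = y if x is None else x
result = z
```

x = None; y = 22; z = 22; result = 22

22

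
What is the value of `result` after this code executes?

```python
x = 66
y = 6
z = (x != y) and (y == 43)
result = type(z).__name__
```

x is int; y is int; z is bool; result = 'bool'

'bool'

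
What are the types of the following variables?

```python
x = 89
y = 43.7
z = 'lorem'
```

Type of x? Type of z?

x is assigned a bare integer (no decimal point), so it is an int; z is assigned a quoted string literal, so it is a str

int, str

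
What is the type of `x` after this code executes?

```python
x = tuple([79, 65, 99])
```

tuple() constructor returns tuple

tuple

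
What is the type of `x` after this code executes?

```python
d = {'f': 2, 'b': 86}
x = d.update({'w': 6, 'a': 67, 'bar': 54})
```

dict.update() returns None

NoneType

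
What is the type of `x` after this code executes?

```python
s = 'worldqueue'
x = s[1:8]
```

Slicing a str returns str

str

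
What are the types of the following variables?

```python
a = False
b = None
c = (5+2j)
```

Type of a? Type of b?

a is assigned the constant False, which has type bool; b is assigned None, whose type is NoneType

bool, NoneType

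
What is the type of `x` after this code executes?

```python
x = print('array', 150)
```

print() returns None

NoneType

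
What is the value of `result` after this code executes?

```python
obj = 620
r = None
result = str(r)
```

obj = 620; r = None; result = 'None'

'None'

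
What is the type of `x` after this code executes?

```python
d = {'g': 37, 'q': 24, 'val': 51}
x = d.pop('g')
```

dict.pop() returns the value

int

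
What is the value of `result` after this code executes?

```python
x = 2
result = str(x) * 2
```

x = 2; result = '22'

'22'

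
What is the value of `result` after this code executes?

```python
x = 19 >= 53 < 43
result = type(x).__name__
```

x is bool; result = 'bool'

'bool'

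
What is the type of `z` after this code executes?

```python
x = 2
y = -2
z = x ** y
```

int ** negative = float

float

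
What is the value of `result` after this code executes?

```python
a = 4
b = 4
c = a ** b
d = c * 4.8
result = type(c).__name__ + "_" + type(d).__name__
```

a is int; b is int; c is int; d is float; result = 'int_float'

'int_float'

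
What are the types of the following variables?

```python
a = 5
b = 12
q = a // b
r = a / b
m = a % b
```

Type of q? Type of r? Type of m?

// returns int; / returns float; % of ints returns int

int, float, int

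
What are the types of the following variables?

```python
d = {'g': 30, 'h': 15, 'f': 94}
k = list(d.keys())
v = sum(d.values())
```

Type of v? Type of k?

sum of ints is int; list() converts to list

int, list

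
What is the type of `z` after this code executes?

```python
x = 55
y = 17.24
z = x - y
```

int - float = float

float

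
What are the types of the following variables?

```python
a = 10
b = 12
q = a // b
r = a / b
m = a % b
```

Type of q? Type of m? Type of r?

// returns int; % of ints returns int; / returns float

int, int, float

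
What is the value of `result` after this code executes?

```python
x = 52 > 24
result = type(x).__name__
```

x is bool; result = 'bool'

'bool'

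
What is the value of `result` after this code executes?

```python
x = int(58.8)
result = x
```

x = 58; result = 58

58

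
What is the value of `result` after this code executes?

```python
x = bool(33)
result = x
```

x = True; result = True

True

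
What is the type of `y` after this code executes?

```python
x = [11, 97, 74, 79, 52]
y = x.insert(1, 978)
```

list.insert() returns None

NoneType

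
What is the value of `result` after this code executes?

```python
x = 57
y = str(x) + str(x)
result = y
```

x = 57; y = '5757'; result = '5757'

'5757'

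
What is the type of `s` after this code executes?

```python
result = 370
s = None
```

None has type NoneType

NoneType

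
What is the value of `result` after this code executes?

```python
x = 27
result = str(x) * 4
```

x = 27; result = '27272727'

'27272727'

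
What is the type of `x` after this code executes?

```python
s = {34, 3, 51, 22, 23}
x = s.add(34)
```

set.add() returns None (mutates in place)

NoneType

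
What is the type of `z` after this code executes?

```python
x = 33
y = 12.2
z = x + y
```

int + float = float

float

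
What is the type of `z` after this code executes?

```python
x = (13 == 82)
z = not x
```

'not' returns bool

bool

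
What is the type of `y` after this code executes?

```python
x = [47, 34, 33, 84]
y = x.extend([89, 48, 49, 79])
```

list.extend() returns None

NoneType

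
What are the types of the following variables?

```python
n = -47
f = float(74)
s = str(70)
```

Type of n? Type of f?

n is assigned a bare integer (no decimal point), so it is an int; f is assigned the result of calling float(), which returns a float

int, float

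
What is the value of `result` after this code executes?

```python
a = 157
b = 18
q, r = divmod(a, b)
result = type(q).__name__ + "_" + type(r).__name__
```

a is int; b is int; q is int; r is int; result = 'int_int'

'int_int'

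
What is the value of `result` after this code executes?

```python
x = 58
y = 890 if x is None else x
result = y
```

x = 58; y = 58; result = 58

58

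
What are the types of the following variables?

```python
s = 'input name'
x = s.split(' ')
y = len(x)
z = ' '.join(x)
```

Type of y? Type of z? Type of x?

len() returns int; str.join() returns str; str.split() returns list

int, str, list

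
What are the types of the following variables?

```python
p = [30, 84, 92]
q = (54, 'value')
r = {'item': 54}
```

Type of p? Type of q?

p is assigned a list literal (square brackets); q is assigned a tuple (parenthesized, comma-separated values)

list, tuple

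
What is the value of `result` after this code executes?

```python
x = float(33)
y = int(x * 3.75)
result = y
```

x = 33.0; y = 123; result = 123

123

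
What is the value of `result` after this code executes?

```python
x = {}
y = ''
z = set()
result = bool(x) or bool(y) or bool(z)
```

x = {}; y = ''; z = set(); result = False

False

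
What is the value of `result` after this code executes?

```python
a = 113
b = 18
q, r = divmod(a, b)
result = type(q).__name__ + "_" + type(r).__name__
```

a is int; b is int; q is int; r is int; result = 'int_int'

'int_int'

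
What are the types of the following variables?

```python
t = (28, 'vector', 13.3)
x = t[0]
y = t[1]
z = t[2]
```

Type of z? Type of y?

tuple[2] is float; tuple[1] is str

float, str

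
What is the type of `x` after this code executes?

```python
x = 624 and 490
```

'and' with truthy values returns last operand (int)

int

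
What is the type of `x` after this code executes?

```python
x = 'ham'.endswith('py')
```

str.endswith() returns bool

bool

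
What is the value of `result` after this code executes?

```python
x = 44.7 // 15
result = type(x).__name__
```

x is float; result = 'float'

'float'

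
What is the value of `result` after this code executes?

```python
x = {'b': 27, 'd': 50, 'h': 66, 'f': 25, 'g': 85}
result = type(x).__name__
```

x is dict; result = 'dict'

'dict'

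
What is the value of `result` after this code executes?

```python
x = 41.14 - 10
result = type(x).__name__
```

x is float; result = 'float'

'float'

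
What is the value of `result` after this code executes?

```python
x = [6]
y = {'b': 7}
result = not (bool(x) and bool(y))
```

x = [6]; y = {'b': 7}; result = False

False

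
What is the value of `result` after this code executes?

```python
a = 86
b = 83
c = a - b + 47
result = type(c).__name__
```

a is int; b is int; c is int; result = 'int'

'int'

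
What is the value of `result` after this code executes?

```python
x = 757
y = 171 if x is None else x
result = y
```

x = 757; y = 757; result = 757

757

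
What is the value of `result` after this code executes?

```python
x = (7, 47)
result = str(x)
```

x = (7, 47); result = '(7, 47)'

'(7, 47)'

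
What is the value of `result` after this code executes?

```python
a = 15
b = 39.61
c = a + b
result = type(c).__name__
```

a is int; b is float; c is float; result = 'float'

'float'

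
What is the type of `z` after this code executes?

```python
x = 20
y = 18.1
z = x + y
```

int + float = float

float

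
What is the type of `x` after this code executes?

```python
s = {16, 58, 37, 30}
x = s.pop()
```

Popping from set[int] returns int

int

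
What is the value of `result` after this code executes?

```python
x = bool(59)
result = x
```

x = True; result = True

True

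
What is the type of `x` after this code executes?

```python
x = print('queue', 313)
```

print() returns None

NoneType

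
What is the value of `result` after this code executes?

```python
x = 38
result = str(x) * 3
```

x = 38; result = '383838'

'383838'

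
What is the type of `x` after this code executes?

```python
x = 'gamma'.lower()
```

str.lower() returns str

str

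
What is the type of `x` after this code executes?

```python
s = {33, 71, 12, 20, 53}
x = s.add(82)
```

set.add() returns None (mutates in place)

NoneType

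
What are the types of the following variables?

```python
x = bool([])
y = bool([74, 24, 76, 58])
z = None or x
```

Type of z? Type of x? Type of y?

None or bool returns the bool; bool() returns bool; bool() returns bool

bool, bool, bool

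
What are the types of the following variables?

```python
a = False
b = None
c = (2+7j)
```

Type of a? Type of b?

a is assigned the constant False, which has type bool; b is assigned None, whose type is NoneType

bool, NoneType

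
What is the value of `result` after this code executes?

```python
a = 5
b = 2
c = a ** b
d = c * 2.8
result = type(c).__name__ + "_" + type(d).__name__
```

a is int; b is int; c is int; d is float; result = 'int_float'

'int_float'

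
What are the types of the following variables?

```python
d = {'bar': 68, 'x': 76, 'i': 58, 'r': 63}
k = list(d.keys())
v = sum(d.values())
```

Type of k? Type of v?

list() converts to list; sum of ints is int

list, int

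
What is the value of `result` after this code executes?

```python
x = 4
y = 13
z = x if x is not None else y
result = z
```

x = 4; y = 13; z = 4; result = 4

4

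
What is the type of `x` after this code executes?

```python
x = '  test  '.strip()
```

str.strip() returns str

str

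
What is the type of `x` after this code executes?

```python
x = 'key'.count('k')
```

str.count() returns int

int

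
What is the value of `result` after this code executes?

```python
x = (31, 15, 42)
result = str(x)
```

x = (31, 15, 42); result = '(31, 15, 42)'

'(31, 15, 42)'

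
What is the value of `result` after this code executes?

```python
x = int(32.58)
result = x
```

x = 32; result = 32

32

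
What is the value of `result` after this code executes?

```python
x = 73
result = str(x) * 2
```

x = 73; result = '7373'

'7373'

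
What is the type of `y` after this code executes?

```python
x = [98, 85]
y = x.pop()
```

list.pop() returns the popped element

int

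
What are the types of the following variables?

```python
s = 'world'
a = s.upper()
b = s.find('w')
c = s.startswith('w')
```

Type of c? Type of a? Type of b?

startswith() returns bool; upper() returns str; find() returns int

bool, str, int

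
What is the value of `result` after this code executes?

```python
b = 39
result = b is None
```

b = 39; result = False

False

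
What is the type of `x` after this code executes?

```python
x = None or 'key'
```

'or' with None returns the other truthy value (str)

str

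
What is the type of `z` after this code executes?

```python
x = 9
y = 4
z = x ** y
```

positive int ** positive int = int

int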